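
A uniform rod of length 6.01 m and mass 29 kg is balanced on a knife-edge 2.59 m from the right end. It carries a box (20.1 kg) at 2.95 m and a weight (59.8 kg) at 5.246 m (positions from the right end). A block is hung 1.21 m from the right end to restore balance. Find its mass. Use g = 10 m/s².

Take moments about the knife-edge (at 2.59 m from the right end).
Beam weight: 29 × 10 = 290 N down at 3.005 m → arm 0.415 m, τ = 290 × 0.415 = 120.3 N·m counterclockwise.
Box: 20.1 × 10 = 201 N down at 2.95 m → arm 0.36 m, τ = 201 × 0.36 = 72.36 N·m counterclockwise.
Weight: 59.8 × 10 = 598 N down at 5.246 m → arm 2.656 m, τ = 598 × 2.656 = 1588 N·m counterclockwise.
Net moment of known loads = 1781 N·m counterclockwise.
An unknown mass m at 1.21 m has arm 1.38 m; its moment is m·g·1.38 clockwise.
For rotational equilibrium, m × 10 × 1.38 = 1781, so m = 1781 / (10 × 1.38) = 129 kg.

m ≈ 129 kg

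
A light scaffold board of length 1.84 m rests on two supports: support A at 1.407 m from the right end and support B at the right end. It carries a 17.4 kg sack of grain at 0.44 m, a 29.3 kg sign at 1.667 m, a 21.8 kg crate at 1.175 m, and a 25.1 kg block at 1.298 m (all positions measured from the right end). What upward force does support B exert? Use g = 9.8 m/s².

Take moments about support A.
Sack of grain: 17.4 × 9.8 = 170.5 N down at 0.44 m → arm 0.967 m, τ = 170.5 × 0.967 = 164.9 N·m clockwise.
Sign: 29.3 × 9.8 = 287.1 N down at 1.667 m → arm 0.26 m, τ = 287.1 × 0.26 = 74.65 N·m counterclockwise.
Crate: 21.8 × 9.8 = 213.6 N down at 1.175 m → arm 0.232 m, τ = 213.6 × 0.232 = 49.56 N·m clockwise.
Block: 25.1 × 9.8 = 246 N down at 1.298 m → arm 0.109 m, τ = 246 × 0.109 = 26.81 N·m clockwise.
Net load moment about support A = 166.6 N·m clockwise.
Reaction R at support B is upward at 0 m, arm 1.407 m → moment R × 1.407 counterclockwise.
Στ = 0 ⇒ R × 1.407 = 166.6 ⇒ R = 118 N.

R_B ≈ 118 N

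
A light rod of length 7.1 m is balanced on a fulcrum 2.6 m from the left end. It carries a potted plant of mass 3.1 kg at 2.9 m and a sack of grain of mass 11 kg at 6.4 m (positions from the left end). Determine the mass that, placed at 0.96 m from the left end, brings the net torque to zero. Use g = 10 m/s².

About the fulcrum (at 2.6 m from the left end):
Potted plant: 3.1 × 10 = 31 N down at 2.9 m → arm 0.3 m, τ = 31 × 0.3 = 9.3 N·m clockwise.
Sack of grain: 11 × 10 = 110 N down at 6.4 m → arm 3.8 m, τ = 110 × 3.8 = 418 N·m clockwise.
Net moment of known loads = 427.3 N·m clockwise.
An unknown mass m at 0.96 m has arm 1.64 m; its moment is m·g·1.64 counterclockwise.
Setting net torque to zero: m × 10 × 1.64 = 427.3 → m = 427.3 / (10 × 1.64) = 26.1 kg.

m ≈ 26.1 kg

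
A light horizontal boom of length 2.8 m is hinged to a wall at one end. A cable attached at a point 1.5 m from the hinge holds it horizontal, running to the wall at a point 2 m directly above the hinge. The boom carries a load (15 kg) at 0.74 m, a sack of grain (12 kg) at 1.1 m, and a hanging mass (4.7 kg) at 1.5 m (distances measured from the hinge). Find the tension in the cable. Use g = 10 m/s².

Take moments about the hinge.
Load: 15 × 10 = 150 N down at 0.74 m → arm 0.74 m, τ = 150 × 0.74 = 111 N·m clockwise.
Sack of grain: 12 × 10 = 120 N down at 1.1 m → arm 1.1 m, τ = 120 × 1.1 = 132 N·m clockwise.
Hanging mass: 4.7 × 10 = 47 N down at 1.5 m → arm 1.5 m, τ = 47 × 1.5 = 70.5 N·m clockwise.
Total clockwise load moment = 313.5 N·m.
The cable tension T acts at 1.5 m; only its component perpendicular to the boom, T sinθ, produces torque. sinθ = h/√(h²+d²) = 2/√(2²+1.5²) = 0.8.
For rotational equilibrium, T × 1.5 × 0.8 = 313.5, so T = 313.5 / 1.2 = 261 N.

T ≈ 261 N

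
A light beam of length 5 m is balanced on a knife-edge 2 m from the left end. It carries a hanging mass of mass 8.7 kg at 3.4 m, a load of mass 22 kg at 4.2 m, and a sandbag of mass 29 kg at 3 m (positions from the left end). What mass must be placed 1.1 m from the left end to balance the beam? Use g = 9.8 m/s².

m ≈ 99.5 kg

Choose the knife-edge (at 2 m from the left end) as the axis so the support reaction has zero arm there.
Hanging mass: 8.7 × 9.8 = 85.26 N down at 3.4 m → arm 1.4 m, τ = 85.26 × 1.4 = 119.4 N·m clockwise.
Load: 22 × 9.8 = 215.6 N down at 4.2 m → arm 2.2 m, τ = 215.6 × 2.2 = 474.3 N·m clockwise.
Sandbag: 29 × 9.8 = 284.2 N down at 3 m → arm 1 m, τ = 284.2 × 1 = 284.2 N·m clockwise.
Net moment of known loads = 877.9 N·m clockwise.
An unknown mass m at 1.1 m has arm 0.9 m; its moment is m·g·0.9 counterclockwise.
Setting net torque to zero: m × 9.8 × 0.9 = 877.9 → m = 877.9 / (9.8 × 0.9) = 99.5 kg.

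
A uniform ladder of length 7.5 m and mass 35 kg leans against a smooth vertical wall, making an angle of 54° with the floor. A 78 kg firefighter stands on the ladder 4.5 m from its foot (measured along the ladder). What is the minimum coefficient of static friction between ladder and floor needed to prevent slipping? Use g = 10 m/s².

Choose the foot of the ladder as the axis so the floor normal and friction both act there and drop out.
Ladder weight 35×10 = 350 N acts at 3.75 m along the ladder; its horizontal arm is 3.75·cos54° = 2.204 m → τ = 771.4 N·m clockwise.
Firefighter: 78×10 = 780 N at 4.5 m → arm 2.645 m → τ = 2063 N·m clockwise.
Wall normal N acts horizontally at the top; its moment arm is the height L sinθ = 7.5·sin54° = 6.068 m, counterclockwise.
Στ = 0 ⇒ N × 6.068 = 2834 ⇒ N = 467 N.
ΣFx = 0 ⇒ f = N_wall = 467 N. ΣFy = 0 ⇒ N_floor = 1130 N.
μ_min = f / N_floor = 467 / 1130 = 0.413.

μ_min ≈ 0.413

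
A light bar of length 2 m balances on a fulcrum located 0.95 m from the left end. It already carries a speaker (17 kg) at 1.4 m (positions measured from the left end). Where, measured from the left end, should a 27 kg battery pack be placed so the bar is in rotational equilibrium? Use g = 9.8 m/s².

Sum moments about the fulcrum (at 0.95 m from the left end) (the support reaction has zero arm there).
Speaker: 17 × 9.8 = 166.6 N down at 1.4 m → arm 0.45 m, τ = 166.6 × 0.45 = 74.97 N·m clockwise.
Net moment of existing loads = 74.97 N·m clockwise.
The battery pack weighs 27 × 9.8 = 264.6 N and must supply an equal counterclockwise moment, so its lever arm about the fulcrum is 74.97 / 264.6 = 0.283 m.
That puts it at 0.95 − 0.283 = 0.667 m from the left end.

x ≈ 0.667 m from the left end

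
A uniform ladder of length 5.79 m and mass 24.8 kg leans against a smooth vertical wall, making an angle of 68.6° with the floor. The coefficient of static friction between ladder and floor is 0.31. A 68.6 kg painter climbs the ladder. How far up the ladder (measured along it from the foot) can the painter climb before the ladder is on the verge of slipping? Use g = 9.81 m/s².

d ≈ 5.19 m

Taking torques about the foot of the ladder:
Ladder weight 24.8×9.81 = 243.3 N acts at 2.895 m along the ladder; its horizontal arm is 2.895·cos68.6° = 1.056 m → τ = 256.9 N·m clockwise.
Painter weight 68.6×9.81 = 673 N at distance d → arm d·cos68.6° → τ = 673·d·0.3649 clockwise.
Wall normal N at the top has arm L sinθ = 5.391 m counterclockwise, so Στ = 0 gives N·5.391 = 256.9 + 245.6·d.
ΣFy = 0 ⇒ N_floor = 916.3 N, so the maximum friction is μ_s·N_floor = 0.31×916.3 = 284.1 N. ΣFx = 0 ⇒ N_wall = f, so at the slipping point N = 284.1 N.
Substituting: 284.1×5.391 = 256.9 + 245.6·d ⇒ d = (1532 − 256.9) / 245.6 = 5.19 m.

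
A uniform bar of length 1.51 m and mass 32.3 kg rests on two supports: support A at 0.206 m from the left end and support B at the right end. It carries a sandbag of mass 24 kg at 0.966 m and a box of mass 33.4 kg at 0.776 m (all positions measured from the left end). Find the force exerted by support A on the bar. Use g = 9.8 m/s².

R_A ≈ 466 N

Taking torques about support B:
Beam weight: 32.3 × 9.8 = 316.5 N down at 0.755 m → arm 0.755 m, τ = 316.5 × 0.755 = 239 N·m counterclockwise.
Sandbag: 24 × 9.8 = 235.2 N down at 0.966 m → arm 0.544 m, τ = 235.2 × 0.544 = 127.9 N·m counterclockwise.
Box: 33.4 × 9.8 = 327.3 N down at 0.776 m → arm 0.734 m, τ = 327.3 × 0.734 = 240.2 N·m counterclockwise.
Net load moment about support B = 607.1 N·m counterclockwise.
Reaction R at support A is upward at 0.206 m, arm 1.304 m → moment R × 1.304 clockwise.
Balancing moments: R × 1.304 = 607.1, giving R = 466 N.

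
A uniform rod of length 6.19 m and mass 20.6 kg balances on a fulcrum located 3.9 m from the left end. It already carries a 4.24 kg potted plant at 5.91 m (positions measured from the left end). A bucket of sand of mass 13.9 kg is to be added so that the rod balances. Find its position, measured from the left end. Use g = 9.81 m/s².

x ≈ 4.48 m from the left end

Taking torques about the fulcrum (at 3.9 m from the left end):
Beam weight: 20.6 × 9.81 = 202.1 N down at 3.095 m → arm 0.805 m, τ = 202.1 × 0.805 = 162.7 N·m counterclockwise.
Potted plant: 4.24 × 9.81 = 41.59 N down at 5.91 m → arm 2.01 m, τ = 41.59 × 2.01 = 83.6 N·m clockwise.
Net moment of existing loads = 79.1 N·m counterclockwise.
The bucket of sand weighs 13.9 × 9.81 = 136.4 N and must supply an equal clockwise moment, so its lever arm about the fulcrum is 79.1 / 136.4 = 0.58 m.
That puts it at 3.9 + 0.58 = 4.48 m from the left end.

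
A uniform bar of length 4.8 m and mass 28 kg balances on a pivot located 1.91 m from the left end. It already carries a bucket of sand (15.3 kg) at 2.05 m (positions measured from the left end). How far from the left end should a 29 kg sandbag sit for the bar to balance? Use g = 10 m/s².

Sum moments about the pivot (at 1.91 m from the left end) (the support reaction has zero arm there).
Beam weight: 28 × 10 = 280 N down at 2.4 m → arm 0.49 m, τ = 280 × 0.49 = 137.2 N·m clockwise.
Bucket of sand: 15.3 × 10 = 153 N down at 2.05 m → arm 0.14 m, τ = 153 × 0.14 = 21.42 N·m clockwise.
Net moment of existing loads = 158.6 N·m clockwise.
The sandbag weighs 29 × 10 = 290 N and must supply an equal counterclockwise moment, so its lever arm about the pivot is 158.6 / 290 = 0.547 m.
That puts it at 1.91 − 0.547 = 1.36 m from the left end.

x ≈ 1.36 m from the left end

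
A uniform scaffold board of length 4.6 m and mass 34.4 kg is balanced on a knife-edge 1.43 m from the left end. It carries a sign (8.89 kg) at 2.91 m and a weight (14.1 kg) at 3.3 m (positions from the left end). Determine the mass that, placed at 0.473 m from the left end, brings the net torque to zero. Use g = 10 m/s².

m ≈ 72.6 kg

Take moments about the knife-edge (at 1.43 m from the left end).
Beam weight: 34.4 × 10 = 344 N down at 2.3 m → arm 0.87 m, τ = 344 × 0.87 = 299.3 N·m clockwise.
Sign: 8.89 × 10 = 88.9 N down at 2.91 m → arm 1.48 m, τ = 88.9 × 1.48 = 131.6 N·m clockwise.
Weight: 14.1 × 10 = 141 N down at 3.3 m → arm 1.87 m, τ = 141 × 1.87 = 263.7 N·m clockwise.
Net moment of known loads = 694.6 N·m clockwise.
An unknown mass m at 0.473 m has arm 0.957 m; its moment is m·g·0.957 counterclockwise.
Στ = 0 ⇒ m × 10 × 0.957 = 694.6 ⇒ m = 694.6 / (10 × 0.957) = 72.6 kg.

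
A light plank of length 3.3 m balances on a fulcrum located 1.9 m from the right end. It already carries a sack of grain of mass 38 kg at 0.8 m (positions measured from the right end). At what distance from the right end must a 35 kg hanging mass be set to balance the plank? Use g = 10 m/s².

x ≈ 3.09 m from the right end

Choose the fulcrum (at 1.9 m from the right end) as the axis so the support reaction has zero arm there.
Sack of grain: 38 × 10 = 380 N down at 0.8 m → arm 1.1 m, τ = 380 × 1.1 = 418 N·m clockwise.
Net moment of existing loads = 418 N·m clockwise.
The hanging mass weighs 35 × 10 = 350 N and must supply an equal counterclockwise moment, so its lever arm about the fulcrum is 418 / 350 = 1.19 m.
That puts it at 1.9 + 1.19 = 3.09 m from the right end.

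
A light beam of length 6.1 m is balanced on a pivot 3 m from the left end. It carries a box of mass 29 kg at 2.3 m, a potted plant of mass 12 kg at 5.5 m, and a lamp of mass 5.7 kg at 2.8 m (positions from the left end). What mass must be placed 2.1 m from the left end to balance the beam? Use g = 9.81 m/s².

Take moments about the pivot (at 3 m from the left end).
Box: 29 × 9.81 = 284.5 N down at 2.3 m → arm 0.7 m, τ = 284.5 × 0.7 = 199.1 N·m counterclockwise.
Potted plant: 12 × 9.81 = 117.7 N down at 5.5 m → arm 2.5 m, τ = 117.7 × 2.5 = 294.2 N·m clockwise.
Lamp: 5.7 × 9.81 = 55.92 N down at 2.8 m → arm 0.2 m, τ = 55.92 × 0.2 = 11.18 N·m counterclockwise.
Net moment of known loads = 83.92 N·m clockwise.
An unknown mass m at 2.1 m has arm 0.9 m; its moment is m·g·0.9 counterclockwise.
Setting net torque to zero: m × 9.81 × 0.9 = 83.92 → m = 83.92 / (9.81 × 0.9) = 9.51 kg.

m ≈ 9.51 kg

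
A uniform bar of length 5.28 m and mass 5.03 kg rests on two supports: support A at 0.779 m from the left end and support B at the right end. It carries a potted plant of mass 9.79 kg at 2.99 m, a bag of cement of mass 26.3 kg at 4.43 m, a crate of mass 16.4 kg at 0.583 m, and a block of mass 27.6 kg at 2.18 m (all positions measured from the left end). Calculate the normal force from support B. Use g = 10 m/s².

R_B ≈ 361 N

Choose support A as the axis so its reaction then has zero moment arm.
Beam weight: 5.03 × 10 = 50.3 N down at 2.64 m → arm 1.861 m, τ = 50.3 × 1.861 = 93.61 N·m clockwise.
Potted plant: 9.79 × 10 = 97.9 N down at 2.99 m → arm 2.211 m, τ = 97.9 × 2.211 = 216.5 N·m clockwise.
Bag of cement: 26.3 × 10 = 263 N down at 4.43 m → arm 3.651 m, τ = 263 × 3.651 = 960.2 N·m clockwise.
Crate: 16.4 × 10 = 164 N down at 0.583 m → arm 0.196 m, τ = 164 × 0.196 = 32.14 N·m counterclockwise.
Block: 27.6 × 10 = 276 N down at 2.18 m → arm 1.401 m, τ = 276 × 1.401 = 386.7 N·m clockwise.
Net load moment about support A = 1625 N·m clockwise.
Reaction R at support B is upward at 5.28 m, arm 4.501 m → moment R × 4.501 counterclockwise.
For rotational equilibrium, R × 4.501 = 1625, so R = 361 N.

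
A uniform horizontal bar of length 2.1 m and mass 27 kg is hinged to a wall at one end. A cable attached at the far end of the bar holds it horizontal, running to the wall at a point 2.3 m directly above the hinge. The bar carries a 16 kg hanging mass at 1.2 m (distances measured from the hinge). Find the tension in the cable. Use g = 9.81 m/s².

Choose the hinge as the axis so the unknown hinge reaction has zero arm there.
Beam weight: 27 × 9.81 = 264.9 N down at 1.05 m → arm 1.05 m, τ = 264.9 × 1.05 = 278.1 N·m clockwise.
Hanging mass: 16 × 9.81 = 157 N down at 1.2 m → arm 1.2 m, τ = 157 × 1.2 = 188.4 N·m clockwise.
Total clockwise load moment = 466.5 N·m.
The cable tension T acts at 2.1 m; only its component perpendicular to the bar, T sinθ, produces torque. sinθ = h/√(h²+d²) = 2.3/√(2.3²+2.1²) = 0.7385.
Στ = 0 ⇒ T × 2.1 × 0.7385 = 466.5 ⇒ T = 466.5 / 1.551 = 301 N.

T ≈ 301 N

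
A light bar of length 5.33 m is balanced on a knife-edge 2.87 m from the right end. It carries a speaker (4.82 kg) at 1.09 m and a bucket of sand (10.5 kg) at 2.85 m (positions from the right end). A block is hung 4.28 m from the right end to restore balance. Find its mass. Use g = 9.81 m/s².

Choose the knife-edge (at 2.87 m from the right end) as the axis so the support reaction has zero arm there.
Speaker: 4.82 × 9.81 = 47.28 N down at 1.09 m → arm 1.78 m, τ = 47.28 × 1.78 = 84.16 N·m clockwise.
Bucket of sand: 10.5 × 9.81 = 103 N down at 2.85 m → arm 0.02 m, τ = 103 × 0.02 = 2.06 N·m clockwise.
Net moment of known loads = 86.22 N·m clockwise.
An unknown mass m at 4.28 m has arm 1.41 m; its moment is m·g·1.41 counterclockwise.
Setting net torque to zero: m × 9.81 × 1.41 = 86.22 → m = 86.22 / (9.81 × 1.41) = 6.23 kg.

m ≈ 6.23 kg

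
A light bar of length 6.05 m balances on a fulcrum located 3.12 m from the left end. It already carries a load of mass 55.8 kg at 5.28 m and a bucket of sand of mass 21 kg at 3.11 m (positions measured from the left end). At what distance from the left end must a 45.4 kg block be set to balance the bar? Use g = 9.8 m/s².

Sum moments about the fulcrum (at 3.12 m from the left end) (the support reaction has zero arm there).
Load: 55.8 × 9.8 = 546.8 N down at 5.28 m → arm 2.16 m, τ = 546.8 × 2.16 = 1181 N·m clockwise.
Bucket of sand: 21 × 9.8 = 205.8 N down at 3.11 m → arm 0.01 m, τ = 205.8 × 0.01 = 2.058 N·m counterclockwise.
Net moment of existing loads = 1179 N·m clockwise.
The block weighs 45.4 × 9.8 = 444.9 N and must supply an equal counterclockwise moment, so its lever arm about the fulcrum is 1179 / 444.9 = 2.65 m.
That puts it at 3.12 − 2.65 = 0.47 m from the left end.

x ≈ 0.47 m from the left end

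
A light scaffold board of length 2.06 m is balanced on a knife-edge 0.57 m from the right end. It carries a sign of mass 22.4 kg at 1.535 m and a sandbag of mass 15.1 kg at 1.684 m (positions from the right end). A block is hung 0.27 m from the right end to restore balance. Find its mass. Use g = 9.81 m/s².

m ≈ 128 kg

Sum moments about the knife-edge (at 0.57 m from the right end) (the support reaction has zero arm there).
Sign: 22.4 × 9.81 = 219.7 N down at 1.535 m → arm 0.965 m, τ = 219.7 × 0.965 = 212 N·m counterclockwise.
Sandbag: 15.1 × 9.81 = 148.1 N down at 1.684 m → arm 1.114 m, τ = 148.1 × 1.114 = 165 N·m counterclockwise.
Net moment of known loads = 377 N·m counterclockwise.
An unknown mass m at 0.27 m has arm 0.3 m; its moment is m·g·0.3 clockwise.
Balancing moments: m × 9.81 × 0.3 = 377, giving m = 377 / (9.81 × 0.3) = 128 kg.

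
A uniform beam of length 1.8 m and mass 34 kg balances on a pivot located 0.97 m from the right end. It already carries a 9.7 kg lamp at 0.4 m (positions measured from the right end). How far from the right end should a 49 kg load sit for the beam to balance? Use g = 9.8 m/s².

Choose the pivot (at 0.97 m from the right end) as the axis so the support reaction has zero arm there.
Beam weight: 34 × 9.8 = 333.2 N down at 0.9 m → arm 0.07 m, τ = 333.2 × 0.07 = 23.32 N·m clockwise.
Lamp: 9.7 × 9.8 = 95.06 N down at 0.4 m → arm 0.57 m, τ = 95.06 × 0.57 = 54.18 N·m clockwise.
Net moment of existing loads = 77.5 N·m clockwise.
The load weighs 49 × 9.8 = 480.2 N and must supply an equal counterclockwise moment, so its lever arm about the pivot is 77.5 / 480.2 = 0.161 m.
That puts it at 0.97 + 0.161 = 1.13 m from the right end.

x ≈ 1.13 m from the right end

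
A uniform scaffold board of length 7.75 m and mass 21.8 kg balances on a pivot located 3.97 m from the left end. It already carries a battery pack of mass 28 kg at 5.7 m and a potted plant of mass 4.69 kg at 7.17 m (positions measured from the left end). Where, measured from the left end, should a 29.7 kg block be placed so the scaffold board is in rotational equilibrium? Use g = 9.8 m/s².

x ≈ 1.9 m from the left end

Sum moments about the pivot (at 3.97 m from the left end) (the support reaction has zero arm there).
Beam weight: 21.8 × 9.8 = 213.6 N down at 3.875 m → arm 0.095 m, τ = 213.6 × 0.095 = 20.29 N·m counterclockwise.
Battery pack: 28 × 9.8 = 274.4 N down at 5.7 m → arm 1.73 m, τ = 274.4 × 1.73 = 474.7 N·m clockwise.
Potted plant: 4.69 × 9.8 = 45.96 N down at 7.17 m → arm 3.2 m, τ = 45.96 × 3.2 = 147.1 N·m clockwise.
Net moment of existing loads = 601.5 N·m clockwise.
The block weighs 29.7 × 9.8 = 291.1 N and must supply an equal counterclockwise moment, so its lever arm about the pivot is 601.5 / 291.1 = 2.07 m.
That puts it at 3.97 − 2.07 = 1.9 m from the left end.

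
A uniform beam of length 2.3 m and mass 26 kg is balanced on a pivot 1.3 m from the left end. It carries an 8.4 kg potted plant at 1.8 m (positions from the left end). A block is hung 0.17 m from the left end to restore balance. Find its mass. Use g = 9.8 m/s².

m ≈ 0.265 kg

Sum moments about the pivot (at 1.3 m from the left end) (the support reaction has zero arm there).
Beam weight: 26 × 9.8 = 254.8 N down at 1.15 m → arm 0.15 m, τ = 254.8 × 0.15 = 38.22 N·m counterclockwise.
Potted plant: 8.4 × 9.8 = 82.32 N down at 1.8 m → arm 0.5 m, τ = 82.32 × 0.5 = 41.16 N·m clockwise.
Net moment of known loads = 2.94 N·m clockwise.
An unknown mass m at 0.17 m has arm 1.13 m; its moment is m·g·1.13 counterclockwise.
Στ = 0 ⇒ m × 9.8 × 1.13 = 2.94 ⇒ m = 2.94 / (9.8 × 1.13) = 0.265 kg.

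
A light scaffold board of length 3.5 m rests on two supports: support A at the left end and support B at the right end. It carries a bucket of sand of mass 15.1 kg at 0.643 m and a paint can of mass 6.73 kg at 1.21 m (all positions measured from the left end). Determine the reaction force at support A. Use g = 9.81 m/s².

Choose support B as the axis so its reaction then has zero moment arm.
Bucket of sand: 15.1 × 9.81 = 148.1 N down at 0.643 m → arm 2.857 m, τ = 148.1 × 2.857 = 423.1 N·m counterclockwise.
Paint can: 6.73 × 9.81 = 66.02 N down at 1.21 m → arm 2.29 m, τ = 66.02 × 2.29 = 151.2 N·m counterclockwise.
Net load moment about support B = 574.3 N·m counterclockwise.
Reaction R at support A is upward at 0 m, arm 3.5 m → moment R × 3.5 clockwise.
Στ = 0 ⇒ R × 3.5 = 574.3 ⇒ R = 164 N.

R_A ≈ 164 N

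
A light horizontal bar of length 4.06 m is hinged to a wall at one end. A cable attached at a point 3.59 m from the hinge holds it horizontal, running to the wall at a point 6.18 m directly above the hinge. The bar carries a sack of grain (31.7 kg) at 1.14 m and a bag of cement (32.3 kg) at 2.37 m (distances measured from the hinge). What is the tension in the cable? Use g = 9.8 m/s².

Sum moments about the hinge (the unknown hinge reaction has zero arm there).
Sack of grain: 31.7 × 9.8 = 310.7 N down at 1.14 m → arm 1.14 m, τ = 310.7 × 1.14 = 354.2 N·m clockwise.
Bag of cement: 32.3 × 9.8 = 316.5 N down at 2.37 m → arm 2.37 m, τ = 316.5 × 2.37 = 750.1 N·m clockwise.
Total clockwise load moment = 1104 N·m.
The cable tension T acts at 3.59 m; only its component perpendicular to the bar, T sinθ, produces torque. sinθ = h/√(h²+d²) = 6.18/√(6.18²+3.59²) = 0.8647.
Στ = 0 ⇒ T × 3.59 × 0.8647 = 1104 ⇒ T = 1104 / 3.104 = 356 N.

T ≈ 356 N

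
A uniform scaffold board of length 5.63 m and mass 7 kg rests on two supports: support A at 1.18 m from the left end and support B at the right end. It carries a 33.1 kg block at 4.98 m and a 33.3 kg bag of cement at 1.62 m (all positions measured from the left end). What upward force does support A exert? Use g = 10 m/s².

R_A ≈ 393 N

Sum moments about support B (its reaction then has zero moment arm).
Beam weight: 7 × 10 = 70 N down at 2.815 m → arm 2.815 m, τ = 70 × 2.815 = 197 N·m counterclockwise.
Block: 33.1 × 10 = 331 N down at 4.98 m → arm 0.65 m, τ = 331 × 0.65 = 215.2 N·m counterclockwise.
Bag of cement: 33.3 × 10 = 333 N down at 1.62 m → arm 4.01 m, τ = 333 × 4.01 = 1335 N·m counterclockwise.
Net load moment about support B = 1747 N·m counterclockwise.
Reaction R at support A is upward at 1.18 m, arm 4.45 m → moment R × 4.45 clockwise.
Στ = 0 ⇒ R × 4.45 = 1747 ⇒ R = 393 N.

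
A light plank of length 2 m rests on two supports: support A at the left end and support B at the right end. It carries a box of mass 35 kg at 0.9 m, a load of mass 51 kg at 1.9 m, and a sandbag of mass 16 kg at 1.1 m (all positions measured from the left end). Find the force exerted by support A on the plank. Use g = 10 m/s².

R_A ≈ 290 N

Take moments about support B.
Box: 35 × 10 = 350 N down at 0.9 m → arm 1.1 m, τ = 350 × 1.1 = 385 N·m counterclockwise.
Load: 51 × 10 = 510 N down at 1.9 m → arm 0.1 m, τ = 510 × 0.1 = 51 N·m counterclockwise.
Sandbag: 16 × 10 = 160 N down at 1.1 m → arm 0.9 m, τ = 160 × 0.9 = 144 N·m counterclockwise.
Net load moment about support B = 580 N·m counterclockwise.
Reaction R at support A is upward at 0 m, arm 2 m → moment R × 2 clockwise.
Setting net torque to zero: R × 2 = 580 → R = 290 N.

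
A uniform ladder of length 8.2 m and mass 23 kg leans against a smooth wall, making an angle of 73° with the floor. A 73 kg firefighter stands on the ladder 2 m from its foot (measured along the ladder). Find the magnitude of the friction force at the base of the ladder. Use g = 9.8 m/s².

f ≈ 87.8 N

About the foot of the ladder:
Ladder weight 23×9.8 = 225.4 N acts at 4.1 m along the ladder; its horizontal arm is 4.1·cos73° = 1.199 m → τ = 270.3 N·m clockwise.
Firefighter: 73×9.8 = 715.4 N at 2 m → arm 0.5847 m → τ = 418.3 N·m clockwise.
Wall normal N acts horizontally at the top; its moment arm is the height L sinθ = 8.2·sin73° = 7.842 m, counterclockwise.
Setting net torque to zero: N × 7.842 = 688.6 → N = 87.8 N.
ΣFx = 0: friction at the foot balances the wall's push, so f = N_wall = 87.8 N.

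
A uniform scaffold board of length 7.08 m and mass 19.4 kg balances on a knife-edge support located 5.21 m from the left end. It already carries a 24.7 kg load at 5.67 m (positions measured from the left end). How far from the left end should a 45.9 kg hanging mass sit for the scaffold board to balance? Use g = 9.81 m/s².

x ≈ 5.67 m from the left end

Choose the knife-edge support (at 5.21 m from the left end) as the axis so the support reaction has zero arm there.
Beam weight: 19.4 × 9.81 = 190.3 N down at 3.54 m → arm 1.67 m, τ = 190.3 × 1.67 = 317.8 N·m counterclockwise.
Load: 24.7 × 9.81 = 242.3 N down at 5.67 m → arm 0.46 m, τ = 242.3 × 0.46 = 111.5 N·m clockwise.
Net moment of existing loads = 206.3 N·m counterclockwise.
The hanging mass weighs 45.9 × 9.81 = 450.3 N and must supply an equal clockwise moment, so its lever arm about the knife-edge support is 206.3 / 450.3 = 0.458 m.
That puts it at 5.21 + 0.458 = 5.67 m from the left end.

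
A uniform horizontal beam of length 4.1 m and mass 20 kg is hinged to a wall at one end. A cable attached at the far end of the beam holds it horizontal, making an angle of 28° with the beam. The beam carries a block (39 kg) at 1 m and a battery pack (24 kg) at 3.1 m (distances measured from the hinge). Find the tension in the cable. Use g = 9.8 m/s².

About the hinge:
Beam weight: 20 × 9.8 = 196 N down at 2.05 m → arm 2.05 m, τ = 196 × 2.05 = 401.8 N·m clockwise.
Block: 39 × 9.8 = 382.2 N down at 1 m → arm 1 m, τ = 382.2 × 1 = 382.2 N·m clockwise.
Battery pack: 24 × 9.8 = 235.2 N down at 3.1 m → arm 3.1 m, τ = 235.2 × 3.1 = 729.1 N·m clockwise.
Total clockwise load moment = 1513 N·m.
The cable tension T acts at 4.1 m; only its component perpendicular to the beam, T sinθ, produces torque. sin 28° = 0.4695.
Balancing moments: T × 4.1 × 0.4695 = 1513, giving T = 1513 / 1.925 = 786 N.

T ≈ 786 N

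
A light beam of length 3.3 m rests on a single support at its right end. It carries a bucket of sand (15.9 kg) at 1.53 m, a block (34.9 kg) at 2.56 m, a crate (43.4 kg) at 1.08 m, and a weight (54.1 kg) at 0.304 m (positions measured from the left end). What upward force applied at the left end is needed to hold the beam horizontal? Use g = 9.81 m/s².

F ≈ 929 N

Choose the right end as the axis so the unknown pivot reaction has zero arm there.
Bucket of sand: 15.9 × 9.81 = 156 N down at 1.53 m → arm 1.77 m, τ = 156 × 1.77 = 276.1 N·m counterclockwise.
Block: 34.9 × 9.81 = 342.4 N down at 2.56 m → arm 0.74 m, τ = 342.4 × 0.74 = 253.4 N·m counterclockwise.
Crate: 43.4 × 9.81 = 425.8 N down at 1.08 m → arm 2.22 m, τ = 425.8 × 2.22 = 945.3 N·m counterclockwise.
Weight: 54.1 × 9.81 = 530.7 N down at 0.304 m → arm 2.996 m, τ = 530.7 × 2.996 = 1590 N·m counterclockwise.
Net moment of the loads = 3065 N·m counterclockwise.
The upward force F acts at the left end, arm 3.3 m, giving F × 3.3 clockwise.
Setting net torque to zero: F × 3.3 = 3065 → F = 3065 / 3.3 = 929 N.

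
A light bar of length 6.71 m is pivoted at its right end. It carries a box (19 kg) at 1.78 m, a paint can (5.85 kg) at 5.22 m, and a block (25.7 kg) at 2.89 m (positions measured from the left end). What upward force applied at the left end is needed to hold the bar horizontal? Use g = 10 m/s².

F ≈ 299 N

Choose the right end as the axis so the unknown pivot reaction has zero arm there.
Box: 19 × 10 = 190 N down at 1.78 m → arm 4.93 m, τ = 190 × 4.93 = 936.7 N·m counterclockwise.
Paint can: 5.85 × 10 = 58.5 N down at 5.22 m → arm 1.49 m, τ = 58.5 × 1.49 = 87.17 N·m counterclockwise.
Block: 25.7 × 10 = 257 N down at 2.89 m → arm 3.82 m, τ = 257 × 3.82 = 981.7 N·m counterclockwise.
Net moment of the loads = 2006 N·m counterclockwise.
The upward force F acts at the left end, arm 6.71 m, giving F × 6.71 clockwise.
Balancing moments: F × 6.71 = 2006, giving F = 2006 / 6.71 = 299 N.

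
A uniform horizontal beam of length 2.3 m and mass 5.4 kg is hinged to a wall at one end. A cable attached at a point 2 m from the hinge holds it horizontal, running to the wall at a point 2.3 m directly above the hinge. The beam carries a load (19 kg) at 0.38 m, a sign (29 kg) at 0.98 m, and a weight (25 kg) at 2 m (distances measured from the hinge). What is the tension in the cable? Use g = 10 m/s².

T ≈ 609 N

Taking torques about the hinge:
Beam weight: 5.4 × 10 = 54 N down at 1.15 m → arm 1.15 m, τ = 54 × 1.15 = 62.1 N·m clockwise.
Load: 19 × 10 = 190 N down at 0.38 m → arm 0.38 m, τ = 190 × 0.38 = 72.2 N·m clockwise.
Sign: 29 × 10 = 290 N down at 0.98 m → arm 0.98 m, τ = 290 × 0.98 = 284.2 N·m clockwise.
Weight: 25 × 10 = 250 N down at 2 m → arm 2 m, τ = 250 × 2 = 500 N·m clockwise.
Total clockwise load moment = 918.5 N·m.
The cable tension T acts at 2 m; only its component perpendicular to the beam, T sinθ, produces torque. sinθ = h/√(h²+d²) = 2.3/√(2.3²+2²) = 0.7546.
Στ = 0 ⇒ T × 2 × 0.7546 = 918.5 ⇒ T = 918.5 / 1.509 = 609 N.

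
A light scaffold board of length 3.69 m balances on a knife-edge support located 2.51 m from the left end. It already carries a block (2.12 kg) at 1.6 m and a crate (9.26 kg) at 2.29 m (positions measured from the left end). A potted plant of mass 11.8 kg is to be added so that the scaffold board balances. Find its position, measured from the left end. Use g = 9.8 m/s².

x ≈ 2.85 m from the left end

Choose the knife-edge support (at 2.51 m from the left end) as the axis so the support reaction has zero arm there.
Block: 2.12 × 9.8 = 20.78 N down at 1.6 m → arm 0.91 m, τ = 20.78 × 0.91 = 18.91 N·m counterclockwise.
Crate: 9.26 × 9.8 = 90.75 N down at 2.29 m → arm 0.22 m, τ = 90.75 × 0.22 = 19.96 N·m counterclockwise.
Net moment of existing loads = 38.87 N·m counterclockwise.
The potted plant weighs 11.8 × 9.8 = 115.6 N and must supply an equal clockwise moment, so its lever arm about the knife-edge support is 38.87 / 115.6 = 0.336 m.
That puts it at 2.51 + 0.336 = 2.85 m from the left end.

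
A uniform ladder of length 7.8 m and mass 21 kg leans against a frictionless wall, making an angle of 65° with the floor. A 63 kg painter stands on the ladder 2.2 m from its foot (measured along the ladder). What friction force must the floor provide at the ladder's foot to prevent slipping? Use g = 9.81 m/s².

f ≈ 129 N

Taking torques about the foot of the ladder:
Ladder weight 21×9.81 = 206 N acts at 3.9 m along the ladder; its horizontal arm is 3.9·cos65° = 1.648 m → τ = 339.5 N·m clockwise.
Painter: 63×9.81 = 618 N at 2.2 m → arm 0.9298 m → τ = 574.6 N·m clockwise.
Wall normal N acts horizontally at the top; its moment arm is the height L sinθ = 7.8·sin65° = 7.069 m, counterclockwise.
Setting net torque to zero: N × 7.069 = 914.1 → N = 129 N.
ΣFx = 0: friction at the foot balances the wall's push, so f = N_wall = 129 N.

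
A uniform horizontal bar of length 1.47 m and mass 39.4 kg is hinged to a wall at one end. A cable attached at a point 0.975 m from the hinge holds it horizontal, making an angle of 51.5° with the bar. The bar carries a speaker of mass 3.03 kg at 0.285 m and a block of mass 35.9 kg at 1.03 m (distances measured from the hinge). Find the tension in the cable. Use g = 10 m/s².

T ≈ 875 N

Taking torques about the hinge:
Beam weight: 39.4 × 10 = 394 N down at 0.735 m → arm 0.735 m, τ = 394 × 0.735 = 289.6 N·m clockwise.
Speaker: 3.03 × 10 = 30.3 N down at 0.285 m → arm 0.285 m, τ = 30.3 × 0.285 = 8.635 N·m clockwise.
Block: 35.9 × 10 = 359 N down at 1.03 m → arm 1.03 m, τ = 359 × 1.03 = 369.8 N·m clockwise.
Total clockwise load moment = 668 N·m.
The cable tension T acts at 0.975 m; only its component perpendicular to the bar, T sinθ, produces torque. sin 51.5° = 0.7826.
Setting net torque to zero: T × 0.975 × 0.7826 = 668 → T = 668 / 0.763 = 875 N.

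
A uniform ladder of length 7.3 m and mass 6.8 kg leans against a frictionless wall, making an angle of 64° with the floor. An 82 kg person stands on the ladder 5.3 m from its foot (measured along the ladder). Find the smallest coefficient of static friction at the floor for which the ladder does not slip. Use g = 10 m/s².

Choose the foot of the ladder as the axis so the floor normal and friction both act there and drop out.
Ladder weight 6.8×10 = 68 N acts at 3.65 m along the ladder; its horizontal arm is 3.65·cos64° = 1.6 m → τ = 108.8 N·m clockwise.
Person: 82×10 = 820 N at 5.3 m → arm 2.323 m → τ = 1905 N·m clockwise.
Wall normal N acts horizontally at the top; its moment arm is the height L sinθ = 7.3·sin64° = 6.561 m, counterclockwise.
Στ = 0 ⇒ N × 6.561 = 2014 ⇒ N = 307 N.
ΣFx = 0 ⇒ f = N_wall = 307 N. ΣFy = 0 ⇒ N_floor = 888 N.
μ_min = f / N_floor = 307 / 888 = 0.346.

μ_min ≈ 0.346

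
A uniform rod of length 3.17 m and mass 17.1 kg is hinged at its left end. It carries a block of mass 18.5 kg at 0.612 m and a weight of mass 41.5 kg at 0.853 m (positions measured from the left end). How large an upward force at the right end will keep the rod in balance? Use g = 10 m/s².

Choose the left end as the axis so the unknown pivot reaction has zero arm there.
Beam weight: 17.1 × 10 = 171 N down at 1.585 m → arm 1.585 m, τ = 171 × 1.585 = 271 N·m clockwise.
Block: 18.5 × 10 = 185 N down at 0.612 m → arm 0.612 m, τ = 185 × 0.612 = 113.2 N·m clockwise.
Weight: 41.5 × 10 = 415 N down at 0.853 m → arm 0.853 m, τ = 415 × 0.853 = 354 N·m clockwise.
Net moment of the loads = 738.2 N·m clockwise.
The upward force F acts at the right end, arm 3.17 m, giving F × 3.17 counterclockwise.
Στ = 0 ⇒ F × 3.17 = 738.2 ⇒ F = 738.2 / 3.17 = 233 N.

F ≈ 233 N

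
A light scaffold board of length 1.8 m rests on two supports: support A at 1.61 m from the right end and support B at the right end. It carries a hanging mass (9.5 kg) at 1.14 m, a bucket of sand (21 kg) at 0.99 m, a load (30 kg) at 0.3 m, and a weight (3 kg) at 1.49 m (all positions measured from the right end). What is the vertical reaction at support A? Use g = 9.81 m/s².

R_A ≈ 275 N

Taking torques about support B:
Hanging mass: 9.5 × 9.81 = 93.2 N down at 1.14 m → arm 1.14 m, τ = 93.2 × 1.14 = 106.2 N·m counterclockwise.
Bucket of sand: 21 × 9.81 = 206 N down at 0.99 m → arm 0.99 m, τ = 206 × 0.99 = 203.9 N·m counterclockwise.
Load: 30 × 9.81 = 294.3 N down at 0.3 m → arm 0.3 m, τ = 294.3 × 0.3 = 88.29 N·m counterclockwise.
Weight: 3 × 9.81 = 29.43 N down at 1.49 m → arm 1.49 m, τ = 29.43 × 1.49 = 43.85 N·m counterclockwise.
Net load moment about support B = 442.2 N·m counterclockwise.
Reaction R at support A is upward at 1.61 m, arm 1.61 m → moment R × 1.61 clockwise.
Balancing moments: R × 1.61 = 442.2, giving R = 275 N.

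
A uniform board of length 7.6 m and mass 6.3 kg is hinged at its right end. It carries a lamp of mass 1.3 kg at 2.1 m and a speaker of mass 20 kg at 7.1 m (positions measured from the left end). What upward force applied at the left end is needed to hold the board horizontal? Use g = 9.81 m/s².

Choose the right end as the axis so the unknown pivot reaction has zero arm there.
Beam weight: 6.3 × 9.81 = 61.8 N down at 3.8 m → arm 3.8 m, τ = 61.8 × 3.8 = 234.8 N·m counterclockwise.
Lamp: 1.3 × 9.81 = 12.75 N down at 2.1 m → arm 5.5 m, τ = 12.75 × 5.5 = 70.12 N·m counterclockwise.
Speaker: 20 × 9.81 = 196.2 N down at 7.1 m → arm 0.5 m, τ = 196.2 × 0.5 = 98.1 N·m counterclockwise.
Net moment of the loads = 403 N·m counterclockwise.
The upward force F acts at the left end, arm 7.6 m, giving F × 7.6 clockwise.
For rotational equilibrium, F × 7.6 = 403, so F = 403 / 7.6 = 53 N.

F ≈ 53 N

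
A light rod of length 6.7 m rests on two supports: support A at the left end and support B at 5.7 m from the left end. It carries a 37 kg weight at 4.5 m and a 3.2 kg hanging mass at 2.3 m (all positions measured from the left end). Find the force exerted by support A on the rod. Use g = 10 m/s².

R_A ≈ 97 N

Take moments about support B.
Weight: 37 × 10 = 370 N down at 4.5 m → arm 1.2 m, τ = 370 × 1.2 = 444 N·m counterclockwise.
Hanging mass: 3.2 × 10 = 32 N down at 2.3 m → arm 3.4 m, τ = 32 × 3.4 = 108.8 N·m counterclockwise.
Net load moment about support B = 552.8 N·m counterclockwise.
Reaction R at support A is upward at 0 m, arm 5.7 m → moment R × 5.7 clockwise.
Στ = 0 ⇒ R × 5.7 = 552.8 ⇒ R = 97 N.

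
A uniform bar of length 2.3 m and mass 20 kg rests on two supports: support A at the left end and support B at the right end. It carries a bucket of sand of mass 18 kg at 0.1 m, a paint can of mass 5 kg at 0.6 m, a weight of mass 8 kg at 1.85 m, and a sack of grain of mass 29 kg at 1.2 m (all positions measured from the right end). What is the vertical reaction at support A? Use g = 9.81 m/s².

R_A ≈ 330 N

Choose support B as the axis so its reaction then has zero moment arm.
Beam weight: 20 × 9.81 = 196.2 N down at 1.15 m → arm 1.15 m, τ = 196.2 × 1.15 = 225.6 N·m counterclockwise.
Bucket of sand: 18 × 9.81 = 176.6 N down at 0.1 m → arm 0.1 m, τ = 176.6 × 0.1 = 17.66 N·m counterclockwise.
Paint can: 5 × 9.81 = 49.05 N down at 0.6 m → arm 0.6 m, τ = 49.05 × 0.6 = 29.43 N·m counterclockwise.
Weight: 8 × 9.81 = 78.48 N down at 1.85 m → arm 1.85 m, τ = 78.48 × 1.85 = 145.2 N·m counterclockwise.
Sack of grain: 29 × 9.81 = 284.5 N down at 1.2 m → arm 1.2 m, τ = 284.5 × 1.2 = 341.4 N·m counterclockwise.
Net load moment about support B = 759.3 N·m counterclockwise.
Reaction R at support A is upward at 2.3 m, arm 2.3 m → moment R × 2.3 clockwise.
For rotational equilibrium, R × 2.3 = 759.3, so R = 330 N.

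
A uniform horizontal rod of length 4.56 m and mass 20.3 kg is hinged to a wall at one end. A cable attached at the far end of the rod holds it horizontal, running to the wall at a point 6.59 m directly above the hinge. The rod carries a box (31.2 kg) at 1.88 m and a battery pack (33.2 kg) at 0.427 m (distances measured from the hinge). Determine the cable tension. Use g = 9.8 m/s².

Choose the hinge as the axis so the unknown hinge reaction has zero arm there.
Beam weight: 20.3 × 9.8 = 198.9 N down at 2.28 m → arm 2.28 m, τ = 198.9 × 2.28 = 453.5 N·m clockwise.
Box: 31.2 × 9.8 = 305.8 N down at 1.88 m → arm 1.88 m, τ = 305.8 × 1.88 = 574.9 N·m clockwise.
Battery pack: 33.2 × 9.8 = 325.4 N down at 0.427 m → arm 0.427 m, τ = 325.4 × 0.427 = 138.9 N·m clockwise.
Total clockwise load moment = 1167 N·m.
The cable tension T acts at 4.56 m; only its component perpendicular to the rod, T sinθ, produces torque. sinθ = h/√(h²+d²) = 6.59/√(6.59²+4.56²) = 0.8223.
Setting net torque to zero: T × 4.56 × 0.8223 = 1167 → T = 1167 / 3.75 = 311 N.

T ≈ 311 N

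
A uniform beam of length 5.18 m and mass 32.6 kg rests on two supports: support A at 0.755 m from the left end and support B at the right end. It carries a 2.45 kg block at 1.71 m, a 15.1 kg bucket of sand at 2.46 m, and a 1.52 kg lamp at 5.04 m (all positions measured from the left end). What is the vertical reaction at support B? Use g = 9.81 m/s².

R_B ≈ 209 N

Take moments about support A.
Beam weight: 32.6 × 9.81 = 319.8 N down at 2.59 m → arm 1.835 m, τ = 319.8 × 1.835 = 586.8 N·m clockwise.
Block: 2.45 × 9.81 = 24.03 N down at 1.71 m → arm 0.955 m, τ = 24.03 × 0.955 = 22.95 N·m clockwise.
Bucket of sand: 15.1 × 9.81 = 148.1 N down at 2.46 m → arm 1.705 m, τ = 148.1 × 1.705 = 252.5 N·m clockwise.
Lamp: 1.52 × 9.81 = 14.91 N down at 5.04 m → arm 4.285 m, τ = 14.91 × 4.285 = 63.89 N·m clockwise.
Net load moment about support A = 926.1 N·m clockwise.
Reaction R at support B is upward at 5.18 m, arm 4.425 m → moment R × 4.425 counterclockwise.
For rotational equilibrium, R × 4.425 = 926.1, so R = 209 N.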